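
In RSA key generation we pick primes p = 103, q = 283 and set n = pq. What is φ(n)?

For distinct primes, φ(pq) = (p−1)(q−1) = 102 × 282 = 28764.

28764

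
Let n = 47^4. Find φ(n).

φ(4879681) = 4879681 · (1 − 1/47)
       = 4879681 · 46/47 = 4775858.

4775858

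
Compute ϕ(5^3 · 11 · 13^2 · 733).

114192000

φ(5^3) = 5^2·(5−1) = 25·4 = 100.
φ(11) = 11 − 1 = 10.
φ(13^2) = 13^1·(13−1) = 13·12 = 156.
φ(733) = 733 − 1 = 732.
φ(170330875) = 100 × 10 × 156 × 732 = 114192000.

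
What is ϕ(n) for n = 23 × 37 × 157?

123552

φ(23) = 23 − 1 = 22.
φ(37) = 37 − 1 = 36.
φ(157) = 157 − 1 = 156.
φ(133607) = 22 × 36 × 156 = 123552.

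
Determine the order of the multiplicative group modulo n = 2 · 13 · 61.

720

φ(2) = 2 − 1 = 1.
φ(13) = 13 − 1 = 12.
φ(61) = 61 − 1 = 60.
Multiply: 1 · 12 · 60 = 720.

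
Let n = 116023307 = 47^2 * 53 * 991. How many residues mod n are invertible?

φ(47^2) = 47^2 − 47^1 = 2209 − 47 = 2162.
φ(53) = 53 − 1 = 52.
φ(991) = 991 − 1 = 990.
φ(116023307) = 2162 × 52 × 990 = 111299760.

111299760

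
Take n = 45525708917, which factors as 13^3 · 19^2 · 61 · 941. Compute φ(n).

φ(13^3) = 13^3 − 13^2 = 2197 − 169 = 2028.
φ(19^2) = 19^2 − 19^1 = 361 − 19 = 342.
φ(61) = 61 − 1 = 60.
φ(941) = 941 − 1 = 940.
Multiply: 2028 · 342 · 60 · 940 = 39117686400.

39117686400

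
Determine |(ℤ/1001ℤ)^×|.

Prime factorization: 1001 = 7 * 11 * 13.
φ(1001) = 1001 · (1 − 1/7) · (1 − 1/11) · (1 − 1/13)
       = 1001 · 720/1001 = 720.

720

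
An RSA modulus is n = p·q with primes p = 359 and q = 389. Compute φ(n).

138904

For distinct primes, φ(pq) = (p−1)(q−1) = 358 × 388 = 138904.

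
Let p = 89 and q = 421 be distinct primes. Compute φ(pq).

36960

For distinct primes, φ(pq) = (p−1)(q−1) = 88 × 420 = 36960.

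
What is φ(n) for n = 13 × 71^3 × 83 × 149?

51389163840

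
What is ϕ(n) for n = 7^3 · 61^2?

φ(1276303) = 1276303 · (1 − 1/7) · (1 − 1/61)
       = 1276303 · 360/427 = 1076040.

1076040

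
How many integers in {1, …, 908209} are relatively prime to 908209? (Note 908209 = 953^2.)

907256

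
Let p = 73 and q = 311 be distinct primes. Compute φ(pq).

φ(22703) = 22703 · (1 − 1/73) · (1 − 1/311)
       = 22703 · 22320/22703 = 22320.

22320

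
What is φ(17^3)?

4624

φ(17^3) = 17^3 − 17^2 = 4913 − 289 = 4624.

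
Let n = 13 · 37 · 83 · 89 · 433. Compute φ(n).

1346678784

φ(1538512651) = 1538512651 · (1 − 1/13) · (1 − 1/37) · (1 − 1/83) · (1 − 1/89) · (1 − 1/433)
       = 1538512651 · 1346678784/1538512651 = 1346678784.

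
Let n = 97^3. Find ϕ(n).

903264

φ(97^3) = 97^3 − 97^2 = 912673 − 9409 = 903264.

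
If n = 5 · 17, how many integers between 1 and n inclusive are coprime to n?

64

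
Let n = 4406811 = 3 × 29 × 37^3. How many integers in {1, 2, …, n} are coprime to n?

2759904

φ(3) = 3 − 1 = 2.
φ(29) = 29 − 1 = 28.
φ(37^3) = 37^2·(37−1) = 1369·36 = 49284.
Multiply: 2 · 28 · 49284 = 2759904.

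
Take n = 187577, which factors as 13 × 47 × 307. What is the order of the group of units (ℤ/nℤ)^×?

168912

φ(13) = 13 − 1 = 12.
φ(47) = 47 − 1 = 46.
φ(307) = 307 − 1 = 306.
Since φ is multiplicative, φ(187577) = 12 · 46 · 306 = 168912.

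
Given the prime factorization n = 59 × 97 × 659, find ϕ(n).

φ(3771457) = 3771457 · (1 − 1/59) · (1 − 1/97) · (1 − 1/659)
       = 3771457 · 3663744/3771457 = 3663744.

3663744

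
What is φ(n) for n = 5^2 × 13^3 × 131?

φ(5^2) = 5^1·(5−1) = 5·4 = 20.
φ(13^3) = 13^3 − 13^2 = 2197 − 169 = 2028.
φ(131) = 131 − 1 = 130.
φ(7195175) = 20 × 2028 × 130 = 5272800.

5272800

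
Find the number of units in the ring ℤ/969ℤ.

Factor 969: 969 = 3 · 17 · 19.
φ(3) = 3 − 1 = 2.
φ(17) = 17 − 1 = 16.
φ(19) = 19 − 1 = 18.
Since φ is multiplicative, φ(969) = 2 · 16 · 18 = 576.

576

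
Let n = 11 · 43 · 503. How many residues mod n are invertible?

210840

φ(237919) = 237919 · (1 − 1/11) · (1 − 1/43) · (1 − 1/503)
       = 237919 · 210840/237919 = 210840.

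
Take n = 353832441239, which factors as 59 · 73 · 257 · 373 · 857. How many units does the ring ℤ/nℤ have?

340421640192

φ(353832441239) = 353832441239 · (1 − 1/59) · (1 − 1/73) · (1 − 1/257) · (1 − 1/373) · (1 − 1/857)
       = 353832441239 · 340421640192/353832441239 = 340421640192.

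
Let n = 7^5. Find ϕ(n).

14406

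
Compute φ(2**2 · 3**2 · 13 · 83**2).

φ(2^2) = 2^2 − 2^1 = 4 − 2 = 2.
φ(3^2) = 3^1·(3−1) = 3·2 = 6.
φ(13) = 13 − 1 = 12.
φ(83^2) = 83^1·(83−1) = 83·82 = 6806.
Multiply: 2 · 6 · 12 · 6806 = 980064.

980064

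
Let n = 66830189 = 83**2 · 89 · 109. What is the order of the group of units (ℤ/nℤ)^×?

64684224

φ(66830189) = 66830189 · (1 − 1/83) · (1 − 1/89) · (1 − 1/109)
       = 66830189 · 779328/805183 = 64684224.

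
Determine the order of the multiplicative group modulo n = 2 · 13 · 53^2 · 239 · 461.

3620722560

φ(8046813086) = 8046813086 · (1 − 1/2) · (1 − 1/13) · (1 − 1/53) · (1 − 1/239) · (1 − 1/461)
       = 8046813086 · 68315520/151826662 = 3620722560.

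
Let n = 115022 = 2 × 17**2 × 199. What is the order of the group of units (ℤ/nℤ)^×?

53856

φ(115022) = 115022 · (1 − 1/2) · (1 − 1/17) · (1 − 1/199)
       = 115022 · 3168/6766 = 53856.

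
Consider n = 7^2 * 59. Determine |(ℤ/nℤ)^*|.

2436

φ(7^2) = 7^1·(7−1) = 7·6 = 42.
φ(59) = 59 − 1 = 58.
φ(2891) = 42 × 58 = 2436.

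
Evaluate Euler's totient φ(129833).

First factor: 129833 = 11^2 × 29 × 37.
φ(129833) = 129833 · (1 − 1/11) · (1 − 1/29) · (1 − 1/37)
       = 129833 · 10080/11803 = 110880.

110880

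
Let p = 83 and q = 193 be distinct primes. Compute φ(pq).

15744

φ(16019) = 16019 · (1 − 1/83) · (1 − 1/193)
       = 16019 · 15744/16019 = 15744.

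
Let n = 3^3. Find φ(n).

18

φ(3^3) = 3^2·(3−1) = 9·2 = 18.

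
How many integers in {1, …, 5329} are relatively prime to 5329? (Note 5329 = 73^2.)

φ(5329) = 5329 · (1 − 1/73)
       = 5329 · 72/73 = 5256.

5256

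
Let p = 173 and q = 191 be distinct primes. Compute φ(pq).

32680

φ(n) = (p − 1)(q − 1) = (173−1)(191−1) = 172·190 = 32680.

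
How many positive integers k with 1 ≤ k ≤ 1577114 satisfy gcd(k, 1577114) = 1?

582120

First factor: 1577114 = 2 * 7^3 * 11^2 * 19.
φ(1577114) = 1577114 · (1 − 1/2) · (1 − 1/7) · (1 − 1/11) · (1 − 1/19)
       = 1577114 · 1080/2926 = 582120.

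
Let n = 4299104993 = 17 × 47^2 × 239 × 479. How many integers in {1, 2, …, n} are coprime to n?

3935324288

φ(17) = 17 − 1 = 16.
φ(47^2) = 47^2 − 47^1 = 2209 − 47 = 2162.
φ(239) = 239 − 1 = 238.
φ(479) = 479 − 1 = 478.
Multiply: 16 · 2162 · 238 · 478 = 3935324288.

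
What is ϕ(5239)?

Factor 5239: 5239 = 13^2 * 31.
φ(5239) = 5239 · (1 − 1/13) · (1 − 1/31)
       = 5239 · 360/403 = 4680.

4680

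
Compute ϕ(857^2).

φ(857^2) = 857^2 − 857^1 = 734449 − 857 = 733592.

733592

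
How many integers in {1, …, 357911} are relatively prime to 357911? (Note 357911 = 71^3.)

352870

φ(357911) = 357911 · (1 − 1/71)
       = 357911 · 70/71 = 352870.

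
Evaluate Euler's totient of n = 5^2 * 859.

φ(21475) = 21475 · (1 − 1/5) · (1 − 1/859)
       = 21475 · 3432/4295 = 17160.

17160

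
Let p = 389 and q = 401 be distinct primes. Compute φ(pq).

φ(pq) = (p−1)(q−1) = 388 · 400 = 155200.

155200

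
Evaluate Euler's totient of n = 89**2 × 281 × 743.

φ(1653770143) = 1653770143 · (1 − 1/89) · (1 − 1/281) · (1 − 1/743)
       = 1653770143 · 18282880/18581687 = 1627176320.

1627176320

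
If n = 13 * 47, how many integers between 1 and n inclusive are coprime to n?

φ(13) = 13 − 1 = 12.
φ(47) = 47 − 1 = 46.
Since φ is multiplicative, φ(611) = 12 · 46 = 552.

552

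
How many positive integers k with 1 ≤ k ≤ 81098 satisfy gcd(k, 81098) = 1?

Factor 81098: 81098 = 2 * 23 * 41 * 43.
φ(81098) = 81098 · (1 − 1/2) · (1 − 1/23) · (1 − 1/41) · (1 − 1/43)
       = 81098 · 36960/81098 = 36960.

36960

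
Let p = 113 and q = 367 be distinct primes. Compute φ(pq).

φ(41471) = 41471 · (1 − 1/113) · (1 − 1/367)
       = 41471 · 40992/41471 = 40992.

40992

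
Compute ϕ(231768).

72576

231768 = 2^3 · 3^3 · 29 · 37.
φ(231768) = 231768 · (1 − 1/2) · (1 − 1/3) · (1 − 1/29) · (1 − 1/37)
       = 231768 · 2016/6438 = 72576.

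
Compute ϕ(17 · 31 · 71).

φ(17) = 17 − 1 = 16.
φ(31) = 31 − 1 = 30.
φ(71) = 71 − 1 = 70.
Multiply: 16 · 30 · 70 = 33600.

33600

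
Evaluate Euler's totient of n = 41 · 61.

φ(2501) = 2501 · (1 − 1/41) · (1 − 1/61)
       = 2501 · 2400/2501 = 2400.

2400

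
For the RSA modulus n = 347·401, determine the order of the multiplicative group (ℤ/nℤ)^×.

For distinct primes, φ(pq) = (p−1)(q−1) = 346 × 400 = 138400.

138400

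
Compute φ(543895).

543895 = 5 · 11**2 · 29 · 31.
φ(543895) = 543895 · (1 − 1/5) · (1 − 1/11) · (1 − 1/29) · (1 − 1/31)
       = 543895 · 33600/49445 = 369600.

369600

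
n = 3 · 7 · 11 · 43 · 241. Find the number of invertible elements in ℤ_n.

φ(3) = 3 − 1 = 2.
φ(7) = 7 − 1 = 6.
φ(11) = 11 − 1 = 10.
φ(43) = 43 − 1 = 42.
φ(241) = 241 − 1 = 240.
Multiply: 2 · 6 · 10 · 42 · 240 = 1209600.

1209600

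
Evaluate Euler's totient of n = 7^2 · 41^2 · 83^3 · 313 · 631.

φ(9301902164662709) = 9301902164662709 · (1 − 1/7) · (1 − 1/41) · (1 − 1/83) · (1 − 1/313) · (1 − 1/631)
       = 9301902164662709 · 3868300800/4704718963 = 7648183848614400.

7648183848614400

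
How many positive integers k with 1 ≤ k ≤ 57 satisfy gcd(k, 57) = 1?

36

First factor: 57 = 3 · 19.
φ(57) = 57 · (1 − 1/3) · (1 − 1/19)
       = 57 · 36/57 = 36.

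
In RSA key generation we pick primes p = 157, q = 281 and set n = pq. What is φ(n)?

43680

φ(pq) = (p−1)(q−1) = 156 · 280 = 43680.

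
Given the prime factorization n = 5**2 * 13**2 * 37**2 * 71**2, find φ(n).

φ(5^2) = 5^2 − 5^1 = 25 − 5 = 20.
φ(13^2) = 13^2 − 13^1 = 169 − 13 = 156.
φ(37^2) = 37^2 − 37^1 = 1369 − 37 = 1332.
φ(71^2) = 71^2 − 71^1 = 5041 − 71 = 4970.
Multiply: 20 · 156 · 1332 · 4970 = 20654524800.

20654524800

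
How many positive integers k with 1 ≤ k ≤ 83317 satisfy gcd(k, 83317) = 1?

69888

First factor: 83317 = 13**2 · 17 · 29.
φ(13^2) = 13^2 − 13^1 = 169 − 13 = 156.
φ(17) = 17 − 1 = 16.
φ(29) = 29 − 1 = 28.
Since φ is multiplicative, φ(83317) = 156 · 16 · 28 = 69888.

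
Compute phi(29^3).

φ(24389) = 24389 · (1 − 1/29)
       = 24389 · 28/29 = 23548.

23548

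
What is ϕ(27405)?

Factor 27405: 27405 = 3**3 * 5 * 7 * 29.
φ(27405) = 27405 · (1 − 1/3) · (1 − 1/5) · (1 − 1/7) · (1 − 1/29)
       = 27405 · 1344/3045 = 12096.

12096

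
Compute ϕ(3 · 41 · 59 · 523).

φ(3) = 3 − 1 = 2.
φ(41) = 41 − 1 = 40.
φ(59) = 59 − 1 = 58.
φ(523) = 523 − 1 = 522.
φ(3795411) = 2 × 40 × 58 × 522 = 2422080.

2422080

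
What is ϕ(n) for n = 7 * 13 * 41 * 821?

2361600

φ(3063151) = 3063151 · (1 − 1/7) · (1 − 1/13) · (1 − 1/41) · (1 − 1/821)
       = 3063151 · 2361600/3063151 = 2361600.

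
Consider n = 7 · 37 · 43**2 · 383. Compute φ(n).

φ(183415253) = 183415253 · (1 − 1/7) · (1 − 1/37) · (1 − 1/43) · (1 − 1/383)
       = 183415253 · 3465504/4265471 = 149016672.

149016672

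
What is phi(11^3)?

φ(1331) = 1331 · (1 − 1/11)
       = 1331 · 10/11 = 1210.

1210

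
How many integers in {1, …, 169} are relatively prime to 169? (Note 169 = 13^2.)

156

φ(13^2) = 13^2 − 13^1 = 169 − 13 = 156.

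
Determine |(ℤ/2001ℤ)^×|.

Prime factorization: 2001 = 3 · 23 · 29.
φ(3) = 3 − 1 = 2.
φ(23) = 23 − 1 = 22.
φ(29) = 29 − 1 = 28.
Since φ is multiplicative, φ(2001) = 2 · 22 · 28 = 1232.

1232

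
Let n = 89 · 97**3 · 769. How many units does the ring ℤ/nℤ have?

61046194176

φ(62464252793) = 62464252793 · (1 − 1/89) · (1 − 1/97) · (1 − 1/769)
       = 62464252793 · 6488064/6638777 = 61046194176.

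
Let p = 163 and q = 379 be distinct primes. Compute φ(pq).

61236

φ(pq) = (p−1)(q−1) = 162 · 378 = 61236.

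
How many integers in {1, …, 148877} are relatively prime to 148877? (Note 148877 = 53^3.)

φ(53^3) = 53^2·(53−1) = 2809·52 = 146068.

146068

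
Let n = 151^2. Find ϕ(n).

φ(22801) = 22801 · (1 − 1/151)
       = 22801 · 150/151 = 22650.

22650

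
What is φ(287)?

First factor: 287 = 7 × 41.
φ(7) = 7 − 1 = 6.
φ(41) = 41 − 1 = 40.
φ(287) = 6 × 40 = 240.

240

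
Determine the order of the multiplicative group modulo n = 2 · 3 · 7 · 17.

φ(2) = 2 − 1 = 1.
φ(3) = 3 − 1 = 2.
φ(7) = 7 − 1 = 6.
φ(17) = 17 − 1 = 16.
Multiply: 1 · 2 · 6 · 16 = 192.

192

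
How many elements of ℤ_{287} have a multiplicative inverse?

First factor: 287 = 7 · 41.
φ(7) = 7 − 1 = 6.
φ(41) = 41 − 1 = 40.
Since φ is multiplicative, φ(287) = 6 · 40 = 240.

240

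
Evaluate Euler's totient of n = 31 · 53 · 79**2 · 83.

788243040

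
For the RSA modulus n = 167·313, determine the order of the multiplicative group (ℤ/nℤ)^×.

51792

φ(n) = (p − 1)(q − 1) = (167−1)(313−1) = 166·312 = 51792.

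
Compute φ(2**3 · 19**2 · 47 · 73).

4530816

φ(9908728) = 9908728 · (1 − 1/2) · (1 − 1/19) · (1 − 1/47) · (1 − 1/73)
       = 9908728 · 59616/130378 = 4530816.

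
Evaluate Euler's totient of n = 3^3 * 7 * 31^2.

100440

φ(181629) = 181629 · (1 − 1/3) · (1 − 1/7) · (1 − 1/31)
       = 181629 · 360/651 = 100440.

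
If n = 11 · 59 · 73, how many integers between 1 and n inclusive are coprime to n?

φ(47377) = 47377 · (1 − 1/11) · (1 − 1/59) · (1 − 1/73)
       = 47377 · 41760/47377 = 41760.

41760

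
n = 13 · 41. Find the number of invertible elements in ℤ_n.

480

φ(533) = 533 · (1 − 1/13) · (1 − 1/41)
       = 533 · 480/533 = 480.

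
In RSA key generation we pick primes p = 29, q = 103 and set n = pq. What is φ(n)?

2856

For distinct primes, φ(pq) = (p−1)(q−1) = 28 × 102 = 2856.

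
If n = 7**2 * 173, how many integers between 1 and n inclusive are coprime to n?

7224

φ(8477) = 8477 · (1 − 1/7) · (1 − 1/173)
       = 8477 · 1032/1211 = 7224.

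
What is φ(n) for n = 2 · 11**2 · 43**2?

198660

φ(2) = 2 − 1 = 1.
φ(11^2) = 11^1·(11−1) = 11·10 = 110.
φ(43^2) = 43^2 − 43^1 = 1849 − 43 = 1806.
Multiply: 1 · 110 · 1806 = 198660.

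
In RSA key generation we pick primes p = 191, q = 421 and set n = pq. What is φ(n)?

φ(80411) = 80411 · (1 − 1/191) · (1 − 1/421)
       = 80411 · 79800/80411 = 79800.

79800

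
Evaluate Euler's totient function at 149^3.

φ(149^3) = 149^2·(149−1) = 22201·148 = 3285748.

3285748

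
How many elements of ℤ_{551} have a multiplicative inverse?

504

First factor: 551 = 19 · 29.
φ(551) = 551 · (1 − 1/19) · (1 − 1/29)
       = 551 · 504/551 = 504.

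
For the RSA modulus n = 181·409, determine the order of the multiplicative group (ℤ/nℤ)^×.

For distinct primes, φ(pq) = (p−1)(q−1) = 180 × 408 = 73440.

73440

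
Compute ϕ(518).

216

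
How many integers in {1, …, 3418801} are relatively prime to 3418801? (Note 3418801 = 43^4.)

φ(3418801) = 3418801 · (1 − 1/43)
       = 3418801 · 42/43 = 3339294.

3339294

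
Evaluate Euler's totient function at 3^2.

6

φ(9) = 9 · (1 − 1/3)
       = 9 · 2/3 = 6.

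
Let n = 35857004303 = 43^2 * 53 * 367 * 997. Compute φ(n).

φ(43^2) = 43^1·(43−1) = 43·42 = 1806.
φ(53) = 53 − 1 = 52.
φ(367) = 367 − 1 = 366.
φ(997) = 997 − 1 = 996.
Since φ is multiplicative, φ(35857004303) = 1806 · 52 · 366 · 996 = 34234304832.

34234304832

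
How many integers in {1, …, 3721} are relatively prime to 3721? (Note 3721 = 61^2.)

φ(3721) = 3721 · (1 − 1/61)
       = 3721 · 60/61 = 3660.

3660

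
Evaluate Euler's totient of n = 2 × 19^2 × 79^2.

2107404

φ(4506002) = 4506002 · (1 − 1/2) · (1 − 1/19) · (1 − 1/79)
       = 4506002 · 1404/3002 = 2107404.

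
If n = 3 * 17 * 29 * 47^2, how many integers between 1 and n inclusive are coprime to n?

φ(3267111) = 3267111 · (1 − 1/3) · (1 − 1/17) · (1 − 1/29) · (1 − 1/47)
       = 3267111 · 41216/69513 = 1937152.

1937152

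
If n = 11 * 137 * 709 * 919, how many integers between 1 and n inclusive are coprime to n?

φ(11) = 11 − 1 = 10.
φ(137) = 137 − 1 = 136.
φ(709) = 709 − 1 = 708.
φ(919) = 919 − 1 = 918.
φ(981917497) = 10 × 136 × 708 × 918 = 883923840.

883923840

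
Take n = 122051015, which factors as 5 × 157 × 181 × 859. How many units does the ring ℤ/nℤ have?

96370560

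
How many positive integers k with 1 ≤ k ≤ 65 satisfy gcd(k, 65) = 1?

48

Factor 65: 65 = 5 · 13.
φ(65) = 65 · (1 − 1/5) · (1 − 1/13)
       = 65 · 48/65 = 48.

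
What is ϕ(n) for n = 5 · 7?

φ(5) = 5 − 1 = 4.
φ(7) = 7 − 1 = 6.
φ(35) = 4 × 6 = 24.

24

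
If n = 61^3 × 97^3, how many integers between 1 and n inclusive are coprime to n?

φ(207159430213) = 207159430213 · (1 − 1/61) · (1 − 1/97)
       = 207159430213 · 5760/5917 = 201662720640.

201662720640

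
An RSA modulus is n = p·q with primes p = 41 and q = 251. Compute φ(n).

φ(41) = 41 − 1 = 40.
φ(251) = 251 − 1 = 250.
Multiply: 40 · 250 = 10000.

10000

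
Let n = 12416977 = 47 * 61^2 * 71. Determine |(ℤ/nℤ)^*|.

φ(12416977) = 12416977 · (1 − 1/47) · (1 − 1/61) · (1 − 1/71)
       = 12416977 · 193200/203557 = 11785200.

11785200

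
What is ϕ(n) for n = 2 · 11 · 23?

φ(2) = 2 − 1 = 1.
φ(11) = 11 − 1 = 10.
φ(23) = 23 − 1 = 22.
Since φ is multiplicative, φ(506) = 1 · 10 · 22 = 220.

220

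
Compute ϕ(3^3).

φ(3^3) = 3^2·(3−1) = 9·2 = 18.

18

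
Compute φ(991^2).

φ(982081) = 982081 · (1 − 1/991)
       = 982081 · 990/991 = 981090.

981090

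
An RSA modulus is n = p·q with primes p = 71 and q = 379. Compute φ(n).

φ(26909) = 26909 · (1 − 1/71) · (1 − 1/379)
       = 26909 · 26460/26909 = 26460.

26460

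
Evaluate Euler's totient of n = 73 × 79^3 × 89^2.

274507339392

φ(285091420087) = 285091420087 · (1 − 1/73) · (1 − 1/79) · (1 − 1/89)
       = 285091420087 · 494208/513263 = 274507339392.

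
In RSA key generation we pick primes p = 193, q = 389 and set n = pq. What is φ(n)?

φ(75077) = 75077 · (1 − 1/193) · (1 − 1/389)
       = 75077 · 74496/75077 = 74496.

74496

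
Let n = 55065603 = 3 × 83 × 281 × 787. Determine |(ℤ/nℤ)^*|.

36093120

φ(55065603) = 55065603 · (1 − 1/3) · (1 − 1/83) · (1 − 1/281) · (1 − 1/787)
       = 55065603 · 36093120/55065603 = 36093120.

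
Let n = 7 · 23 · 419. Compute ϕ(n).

55176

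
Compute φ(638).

280

Prime factorization: 638 = 2 × 11 × 29.
φ(2) = 2 − 1 = 1.
φ(11) = 11 − 1 = 10.
φ(29) = 29 − 1 = 28.
φ(638) = 1 × 10 × 28 = 280.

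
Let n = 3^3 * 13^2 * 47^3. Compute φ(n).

285332112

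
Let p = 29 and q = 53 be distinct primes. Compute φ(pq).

1456

For distinct primes, φ(pq) = (p−1)(q−1) = 28 × 52 = 1456.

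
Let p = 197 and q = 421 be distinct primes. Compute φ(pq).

82320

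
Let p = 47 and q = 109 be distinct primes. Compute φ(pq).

4968

φ(pq) = (p−1)(q−1) = 46 · 108 = 4968.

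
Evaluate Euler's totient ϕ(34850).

Factor 34850: 34850 = 2 · 5^2 · 17 · 41.
φ(34850) = 34850 · (1 − 1/2) · (1 − 1/5) · (1 − 1/17) · (1 − 1/41)
       = 34850 · 2560/6970 = 12800.

12800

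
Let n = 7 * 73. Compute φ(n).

432

φ(511) = 511 · (1 − 1/7) · (1 − 1/73)
       = 511 · 432/511 = 432.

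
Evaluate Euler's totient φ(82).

40

Prime factorization: 82 = 2 · 41.
φ(82) = 82 · (1 − 1/2) · (1 − 1/41)
       = 82 · 40/82 = 40.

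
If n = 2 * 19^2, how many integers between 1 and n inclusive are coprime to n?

φ(722) = 722 · (1 − 1/2) · (1 − 1/19)
       = 722 · 18/38 = 342.

342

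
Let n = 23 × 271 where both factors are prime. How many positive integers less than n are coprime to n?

5940

φ(23) = 23 − 1 = 22.
φ(271) = 271 − 1 = 270.
Multiply: 22 · 270 = 5940.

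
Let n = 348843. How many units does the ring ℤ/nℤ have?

348843 = 3 · 11^2 · 31^2.
φ(3) = 3 − 1 = 2.
φ(11^2) = 11^1·(11−1) = 11·10 = 110.
φ(31^2) = 31^2 − 31^1 = 961 − 31 = 930.
Since φ is multiplicative, φ(348843) = 2 · 110 · 930 = 204600.

204600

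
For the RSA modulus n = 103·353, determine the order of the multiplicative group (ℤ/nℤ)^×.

For distinct primes, φ(pq) = (p−1)(q−1) = 102 × 352 = 35904.

35904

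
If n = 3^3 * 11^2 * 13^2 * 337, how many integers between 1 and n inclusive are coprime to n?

103783680

φ(186065451) = 186065451 · (1 − 1/3) · (1 − 1/11) · (1 − 1/13) · (1 − 1/337)
       = 186065451 · 80640/144573 = 103783680.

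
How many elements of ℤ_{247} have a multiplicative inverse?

Factor 247: 247 = 13 · 19.
φ(247) = 247 · (1 − 1/13) · (1 − 1/19)
       = 247 · 216/247 = 216.

216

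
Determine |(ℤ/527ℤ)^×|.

480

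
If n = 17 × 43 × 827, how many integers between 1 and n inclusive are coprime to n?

555072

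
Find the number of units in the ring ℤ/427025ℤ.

302400

427025 = 5**2 * 19 * 29 * 31.
φ(427025) = 427025 · (1 − 1/5) · (1 − 1/19) · (1 − 1/29) · (1 − 1/31)
       = 427025 · 60480/85405 = 302400.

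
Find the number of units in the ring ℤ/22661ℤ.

Prime factorization: 22661 = 17 * 31 * 43.
φ(17) = 17 − 1 = 16.
φ(31) = 31 − 1 = 30.
φ(43) = 43 − 1 = 42.
Multiply: 16 · 30 · 42 = 20160.

20160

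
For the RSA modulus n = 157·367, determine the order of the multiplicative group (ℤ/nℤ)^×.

φ(n) = (p − 1)(q − 1) = (157−1)(367−1) = 156·366 = 57096.

57096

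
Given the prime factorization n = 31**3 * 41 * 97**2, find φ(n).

φ(11492444279) = 11492444279 · (1 − 1/31) · (1 − 1/41) · (1 − 1/97)
       = 11492444279 · 115200/123287 = 10738598400.

10738598400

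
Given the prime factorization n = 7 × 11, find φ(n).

60

φ(77) = 77 · (1 − 1/7) · (1 − 1/11)
       = 77 · 60/77 = 60.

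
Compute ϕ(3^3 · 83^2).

122508

φ(186003) = 186003 · (1 − 1/3) · (1 − 1/83)
       = 186003 · 164/249 = 122508.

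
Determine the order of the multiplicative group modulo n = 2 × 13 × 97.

1152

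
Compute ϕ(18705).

Prime factorization: 18705 = 3 × 5 × 29 × 43.
φ(3) = 3 − 1 = 2.
φ(5) = 5 − 1 = 4.
φ(29) = 29 − 1 = 28.
φ(43) = 43 − 1 = 42.
Multiply: 2 · 4 · 28 · 42 = 9408.

9408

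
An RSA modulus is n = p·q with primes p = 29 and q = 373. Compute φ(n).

φ(10817) = 10817 · (1 − 1/29) · (1 − 1/373)
       = 10817 · 10416/10817 = 10416.

10416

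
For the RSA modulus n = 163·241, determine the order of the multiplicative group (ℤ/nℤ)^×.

φ(n) = (p − 1)(q − 1) = (163−1)(241−1) = 162·240 = 38880.

38880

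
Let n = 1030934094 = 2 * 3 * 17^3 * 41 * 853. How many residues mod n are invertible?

315171840

φ(2) = 2 − 1 = 1.
φ(3) = 3 − 1 = 2.
φ(17^3) = 17^2·(17−1) = 289·16 = 4624.
φ(41) = 41 − 1 = 40.
φ(853) = 853 − 1 = 852.
Since φ is multiplicative, φ(1030934094) = 1 · 2 · 4624 · 40 · 852 = 315171840.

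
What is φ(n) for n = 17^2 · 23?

φ(17^2) = 17^1·(17−1) = 17·16 = 272.
φ(23) = 23 − 1 = 22.
Since φ is multiplicative, φ(6647) = 272 · 22 = 5984.

5984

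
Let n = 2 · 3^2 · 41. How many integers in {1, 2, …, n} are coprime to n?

240

φ(738) = 738 · (1 − 1/2) · (1 − 1/3) · (1 − 1/41)
       = 738 · 80/246 = 240.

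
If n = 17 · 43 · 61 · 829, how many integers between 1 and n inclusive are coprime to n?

33384960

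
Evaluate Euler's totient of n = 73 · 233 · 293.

φ(73) = 73 − 1 = 72.
φ(233) = 233 − 1 = 232.
φ(293) = 293 − 1 = 292.
φ(4983637) = 72 × 232 × 292 = 4877568.

4877568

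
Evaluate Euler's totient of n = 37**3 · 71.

3449880

φ(3596363) = 3596363 · (1 − 1/37) · (1 − 1/71)
       = 3596363 · 2520/2627 = 3449880.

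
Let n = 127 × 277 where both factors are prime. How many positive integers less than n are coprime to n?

34776

For distinct primes, φ(pq) = (p−1)(q−1) = 126 × 276 = 34776.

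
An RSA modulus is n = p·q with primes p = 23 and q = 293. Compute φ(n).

6424

φ(23) = 23 − 1 = 22.
φ(293) = 293 − 1 = 292.
Since φ is multiplicative, φ(6739) = 22 · 292 = 6424.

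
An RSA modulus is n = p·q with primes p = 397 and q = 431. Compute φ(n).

170280

φ(171107) = 171107 · (1 − 1/397) · (1 − 1/431)
       = 171107 · 170280/171107 = 170280.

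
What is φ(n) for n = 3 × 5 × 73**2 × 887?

37254528

φ(70902345) = 70902345 · (1 − 1/3) · (1 − 1/5) · (1 − 1/73) · (1 − 1/887)
       = 70902345 · 510336/971265 = 37254528.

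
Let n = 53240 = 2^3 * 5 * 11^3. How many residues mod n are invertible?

19360

φ(2^3) = 2^2·(2−1) = 4·1 = 4.
φ(5) = 5 − 1 = 4.
φ(11^3) = 11^3 − 11^2 = 1331 − 121 = 1210.
φ(53240) = 4 × 4 × 1210 = 19360.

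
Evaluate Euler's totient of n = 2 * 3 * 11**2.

φ(2) = 2 − 1 = 1.
φ(3) = 3 − 1 = 2.
φ(11^2) = 11^1·(11−1) = 11·10 = 110.
Multiply: 1 · 2 · 110 = 220.

220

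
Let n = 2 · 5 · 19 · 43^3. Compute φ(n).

5591376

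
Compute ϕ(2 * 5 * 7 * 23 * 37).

φ(59570) = 59570 · (1 − 1/2) · (1 − 1/5) · (1 − 1/7) · (1 − 1/23) · (1 − 1/37)
       = 59570 · 19008/59570 = 19008.

19008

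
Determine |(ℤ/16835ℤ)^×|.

Prime factorization: 16835 = 5 * 7 * 13 * 37.
φ(5) = 5 − 1 = 4.
φ(7) = 7 − 1 = 6.
φ(13) = 13 − 1 = 12.
φ(37) = 37 − 1 = 36.
Multiply: 4 · 6 · 12 · 36 = 10368.

10368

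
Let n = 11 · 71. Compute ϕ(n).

700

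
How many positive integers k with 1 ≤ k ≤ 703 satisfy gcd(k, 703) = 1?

648

Prime factorization: 703 = 19 · 37.
φ(703) = 703 · (1 − 1/19) · (1 − 1/37)
       = 703 · 648/703 = 648.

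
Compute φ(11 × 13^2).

1560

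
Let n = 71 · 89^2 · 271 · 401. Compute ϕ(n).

59209920000

φ(71) = 71 − 1 = 70.
φ(89^2) = 89^1·(89−1) = 89·88 = 7832.
φ(271) = 271 − 1 = 270.
φ(401) = 401 − 1 = 400.
Since φ is multiplicative, φ(61115592361) = 70 · 7832 · 270 · 400 = 59209920000.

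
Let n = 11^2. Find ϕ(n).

110

φ(121) = 121 · (1 − 1/11)
       = 121 · 10/11 = 110.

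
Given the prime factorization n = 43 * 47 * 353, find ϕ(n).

680064

φ(713413) = 713413 · (1 − 1/43) · (1 − 1/47) · (1 − 1/353)
       = 713413 · 680064/713413 = 680064.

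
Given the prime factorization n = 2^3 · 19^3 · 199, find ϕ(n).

5146416

φ(2^3) = 2^2·(2−1) = 4·1 = 4.
φ(19^3) = 19^3 − 19^2 = 6859 − 361 = 6498.
φ(199) = 199 − 1 = 198.
Multiply: 4 · 6498 · 198 = 5146416.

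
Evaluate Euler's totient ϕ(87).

56

Prime factorization: 87 = 3 · 29.
φ(3) = 3 − 1 = 2.
φ(29) = 29 − 1 = 28.
φ(87) = 2 × 28 = 56.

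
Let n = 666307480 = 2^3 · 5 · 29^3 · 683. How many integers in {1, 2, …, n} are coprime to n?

256955776

φ(2^3) = 2^2·(2−1) = 4·1 = 4.
φ(5) = 5 − 1 = 4.
φ(29^3) = 29^3 − 29^2 = 24389 − 841 = 23548.
φ(683) = 683 − 1 = 682.
Multiply: 4 · 4 · 23548 · 682 = 256955776.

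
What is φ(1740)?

First factor: 1740 = 2^2 * 3 * 5 * 29.
φ(2^2) = 2^2 − 2^1 = 4 − 2 = 2.
φ(3) = 3 − 1 = 2.
φ(5) = 5 − 1 = 4.
φ(29) = 29 − 1 = 28.
φ(1740) = 2 × 2 × 4 × 28 = 448.

448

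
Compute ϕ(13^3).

2028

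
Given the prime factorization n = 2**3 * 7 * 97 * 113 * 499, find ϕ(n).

φ(306294184) = 306294184 · (1 − 1/2) · (1 − 1/7) · (1 − 1/97) · (1 − 1/113) · (1 − 1/499)
       = 306294184 · 32126976/76573546 = 128507904.

128507904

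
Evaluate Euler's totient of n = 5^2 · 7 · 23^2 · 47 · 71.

195518400

φ(308922775) = 308922775 · (1 − 1/5) · (1 − 1/7) · (1 − 1/23) · (1 − 1/47) · (1 − 1/71)
       = 308922775 · 1700160/2686285 = 195518400.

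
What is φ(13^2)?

156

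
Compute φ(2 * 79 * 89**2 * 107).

64754976

φ(2) = 2 − 1 = 1.
φ(79) = 79 − 1 = 78.
φ(89^2) = 89^1·(89−1) = 89·88 = 7832.
φ(107) = 107 − 1 = 106.
Since φ is multiplicative, φ(133912426) = 1 · 78 · 7832 · 106 = 64754976.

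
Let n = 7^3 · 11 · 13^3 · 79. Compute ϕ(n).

465060960

φ(654853199) = 654853199 · (1 − 1/7) · (1 − 1/11) · (1 − 1/13) · (1 − 1/79)
       = 654853199 · 56160/79079 = 465060960.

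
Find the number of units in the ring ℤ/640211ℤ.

640211 = 11**3 · 13 · 37.
φ(11^3) = 11^2·(11−1) = 121·10 = 1210.
φ(13) = 13 − 1 = 12.
φ(37) = 37 − 1 = 36.
Since φ is multiplicative, φ(640211) = 1210 · 12 · 36 = 522720.

522720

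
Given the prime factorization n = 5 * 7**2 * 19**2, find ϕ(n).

57456

φ(5) = 5 − 1 = 4.
φ(7^2) = 7^1·(7−1) = 7·6 = 42.
φ(19^2) = 19^2 − 19^1 = 361 − 19 = 342.
Multiply: 4 · 42 · 342 = 57456.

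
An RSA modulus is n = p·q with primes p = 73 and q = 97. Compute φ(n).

6912

φ(73) = 73 − 1 = 72.
φ(97) = 97 − 1 = 96.
Multiply: 72 · 96 = 6912.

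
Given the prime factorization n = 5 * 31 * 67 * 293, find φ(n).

φ(5) = 5 − 1 = 4.
φ(31) = 31 − 1 = 30.
φ(67) = 67 − 1 = 66.
φ(293) = 293 − 1 = 292.
Since φ is multiplicative, φ(3042805) = 4 · 30 · 66 · 292 = 2312640.

2312640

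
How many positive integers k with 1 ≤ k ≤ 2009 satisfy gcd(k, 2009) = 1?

1680

Prime factorization: 2009 = 7**2 * 41.
φ(7^2) = 7^2 − 7^1 = 49 − 7 = 42.
φ(41) = 41 − 1 = 40.
φ(2009) = 42 × 40 = 1680.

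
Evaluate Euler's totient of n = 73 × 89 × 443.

2800512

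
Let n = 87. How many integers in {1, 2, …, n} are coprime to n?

56

Prime factorization: 87 = 3 × 29.
φ(87) = 87 · (1 − 1/3) · (1 − 1/29)
       = 87 · 56/87 = 56.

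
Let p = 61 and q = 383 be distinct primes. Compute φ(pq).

φ(n) = (p − 1)(q − 1) = (61−1)(383−1) = 60·382 = 22920.

22920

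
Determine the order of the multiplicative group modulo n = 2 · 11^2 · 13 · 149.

195360

φ(2) = 2 − 1 = 1.
φ(11^2) = 11^1·(11−1) = 11·10 = 110.
φ(13) = 13 − 1 = 12.
φ(149) = 149 − 1 = 148.
Multiply: 1 · 110 · 12 · 148 = 195360.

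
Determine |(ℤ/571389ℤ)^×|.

571389 = 3 · 7^2 · 13^2 · 23.
φ(3) = 3 − 1 = 2.
φ(7^2) = 7^2 − 7^1 = 49 − 7 = 42.
φ(13^2) = 13^1·(13−1) = 13·12 = 156.
φ(23) = 23 − 1 = 22.
φ(571389) = 2 × 42 × 156 × 22 = 288288.

288288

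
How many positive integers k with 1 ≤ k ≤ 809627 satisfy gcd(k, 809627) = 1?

604800

First factor: 809627 = 7^2 × 13 × 31 × 41.
φ(809627) = 809627 · (1 − 1/7) · (1 − 1/13) · (1 − 1/31) · (1 − 1/41)
       = 809627 · 86400/115661 = 604800.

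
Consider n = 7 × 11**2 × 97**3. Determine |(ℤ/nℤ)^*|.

φ(773034031) = 773034031 · (1 − 1/7) · (1 − 1/11) · (1 − 1/97)
       = 773034031 · 5760/7469 = 596154240.

596154240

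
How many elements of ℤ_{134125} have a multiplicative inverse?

Factor 134125: 134125 = 5**3 · 29 · 37.
φ(134125) = 134125 · (1 − 1/5) · (1 − 1/29) · (1 − 1/37)
       = 134125 · 4032/5365 = 100800.

100800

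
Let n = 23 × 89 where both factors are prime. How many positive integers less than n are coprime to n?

1936

φ(n) = (p − 1)(q − 1) = (23−1)(89−1) = 22·88 = 1936.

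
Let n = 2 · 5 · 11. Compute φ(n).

40

φ(110) = 110 · (1 − 1/2) · (1 − 1/5) · (1 − 1/11)
       = 110 · 40/110 = 40.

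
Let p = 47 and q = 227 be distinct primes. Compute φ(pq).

10396

φ(47) = 47 − 1 = 46.
φ(227) = 227 − 1 = 226.
Multiply: 46 · 226 = 10396.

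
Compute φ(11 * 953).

φ(11) = 11 − 1 = 10.
φ(953) = 953 − 1 = 952.
φ(10483) = 10 × 952 = 9520.

9520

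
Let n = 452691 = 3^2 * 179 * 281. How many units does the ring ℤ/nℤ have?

φ(3^2) = 3^2 − 3^1 = 9 − 3 = 6.
φ(179) = 179 − 1 = 178.
φ(281) = 281 − 1 = 280.
φ(452691) = 6 × 178 × 280 = 299040.

299040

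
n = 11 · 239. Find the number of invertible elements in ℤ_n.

φ(11) = 11 − 1 = 10.
φ(239) = 239 − 1 = 238.
Multiply: 10 · 238 = 2380.

2380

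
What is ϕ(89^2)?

φ(89^2) = 89^2 − 89^1 = 7921 − 89 = 7832.

7832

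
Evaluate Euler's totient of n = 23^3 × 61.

φ(742187) = 742187 · (1 − 1/23) · (1 − 1/61)
       = 742187 · 1320/1403 = 698280.

698280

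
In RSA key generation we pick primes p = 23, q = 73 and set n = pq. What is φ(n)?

φ(pq) = (p−1)(q−1) = 22 · 72 = 1584.

1584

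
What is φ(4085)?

Factor 4085: 4085 = 5 × 19 × 43.
φ(4085) = 4085 · (1 − 1/5) · (1 − 1/19) · (1 − 1/43)
       = 4085 · 3024/4085 = 3024.

3024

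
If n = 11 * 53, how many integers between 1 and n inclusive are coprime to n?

520

φ(11) = 11 − 1 = 10.
φ(53) = 53 − 1 = 52.
Multiply: 10 · 52 = 520.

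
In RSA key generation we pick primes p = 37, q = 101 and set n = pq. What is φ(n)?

3600

φ(n) = (p − 1)(q − 1) = (37−1)(101−1) = 36·100 = 3600.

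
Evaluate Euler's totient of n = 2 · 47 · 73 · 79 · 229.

φ(124140442) = 124140442 · (1 − 1/2) · (1 − 1/47) · (1 − 1/73) · (1 − 1/79) · (1 − 1/229)
       = 124140442 · 58900608/124140442 = 58900608.

58900608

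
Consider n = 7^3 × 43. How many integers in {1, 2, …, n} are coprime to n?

φ(14749) = 14749 · (1 − 1/7) · (1 − 1/43)
       = 14749 · 252/301 = 12348.

12348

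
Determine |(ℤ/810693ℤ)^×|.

Prime factorization: 810693 = 3^2 · 13^3 · 41.
φ(810693) = 810693 · (1 − 1/3) · (1 − 1/13) · (1 − 1/41)
       = 810693 · 960/1599 = 486720.

486720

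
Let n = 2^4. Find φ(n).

8

φ(2^4) = 2^4 − 2^3 = 16 − 8 = 8.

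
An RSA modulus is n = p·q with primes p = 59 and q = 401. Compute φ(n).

For distinct primes, φ(pq) = (p−1)(q−1) = 58 × 400 = 23200.

23200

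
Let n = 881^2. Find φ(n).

φ(776161) = 776161 · (1 − 1/881)
       = 776161 · 880/881 = 775280.

775280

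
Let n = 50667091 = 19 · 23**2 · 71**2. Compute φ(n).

φ(50667091) = 50667091 · (1 − 1/19) · (1 − 1/23) · (1 − 1/71)
       = 50667091 · 27720/31027 = 45266760.

45266760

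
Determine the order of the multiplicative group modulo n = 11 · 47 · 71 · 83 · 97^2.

φ(11) = 11 − 1 = 10.
φ(47) = 47 − 1 = 46.
φ(71) = 71 − 1 = 70.
φ(83) = 83 − 1 = 82.
φ(97^2) = 97^2 − 97^1 = 9409 − 97 = 9312.
Multiply: 10 · 46 · 70 · 82 · 9312 = 24587404800.

24587404800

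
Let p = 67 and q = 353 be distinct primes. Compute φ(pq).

For distinct primes, φ(pq) = (p−1)(q−1) = 66 × 352 = 23232.

23232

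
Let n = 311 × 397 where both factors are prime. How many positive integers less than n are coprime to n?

φ(n) = (p − 1)(q − 1) = (311−1)(397−1) = 310·396 = 122760.

122760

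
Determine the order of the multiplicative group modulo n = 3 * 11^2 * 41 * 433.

3801600

φ(6444339) = 6444339 · (1 − 1/3) · (1 − 1/11) · (1 − 1/41) · (1 − 1/433)
       = 6444339 · 345600/585849 = 3801600.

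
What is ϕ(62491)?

47520

Factor 62491: 62491 = 11 · 13 · 19 · 23.
φ(62491) = 62491 · (1 − 1/11) · (1 − 1/13) · (1 − 1/19) · (1 − 1/23)
       = 62491 · 47520/62491 = 47520.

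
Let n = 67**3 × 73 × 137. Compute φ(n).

2901115008

φ(3007930763) = 3007930763 · (1 − 1/67) · (1 − 1/73) · (1 − 1/137)
       = 3007930763 · 646272/670067 = 2901115008.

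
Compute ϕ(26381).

23760

Factor 26381: 26381 = 23 · 31 · 37.
φ(23) = 23 − 1 = 22.
φ(31) = 31 − 1 = 30.
φ(37) = 37 − 1 = 36.
Since φ is multiplicative, φ(26381) = 22 · 30 · 36 = 23760.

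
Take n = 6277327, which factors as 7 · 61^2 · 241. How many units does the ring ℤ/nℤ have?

φ(6277327) = 6277327 · (1 − 1/7) · (1 − 1/61) · (1 − 1/241)
       = 6277327 · 86400/102907 = 5270400.

5270400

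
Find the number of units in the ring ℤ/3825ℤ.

Prime factorization: 3825 = 3**2 × 5**2 × 17.
φ(3825) = 3825 · (1 − 1/3) · (1 − 1/5) · (1 − 1/17)
       = 3825 · 128/255 = 1920.

1920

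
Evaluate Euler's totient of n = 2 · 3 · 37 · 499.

φ(110778) = 110778 · (1 − 1/2) · (1 − 1/3) · (1 − 1/37) · (1 − 1/499)
       = 110778 · 35856/110778 = 35856.

35856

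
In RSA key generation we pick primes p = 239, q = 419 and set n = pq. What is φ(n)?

φ(239) = 239 − 1 = 238.
φ(419) = 419 − 1 = 418.
Since φ is multiplicative, φ(100141) = 238 · 418 = 99484.

99484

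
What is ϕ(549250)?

202800

First factor: 549250 = 2 * 5^3 * 13^3.
φ(549250) = 549250 · (1 − 1/2) · (1 − 1/5) · (1 − 1/13)
       = 549250 · 48/130 = 202800.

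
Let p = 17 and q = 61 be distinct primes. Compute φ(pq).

960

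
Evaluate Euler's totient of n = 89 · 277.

24288

φ(89) = 89 − 1 = 88.
φ(277) = 277 − 1 = 276.
Since φ is multiplicative, φ(24653) = 88 · 276 = 24288.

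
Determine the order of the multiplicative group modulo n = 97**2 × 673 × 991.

6195087360

φ(6275266687) = 6275266687 · (1 − 1/97) · (1 − 1/673) · (1 − 1/991)
       = 6275266687 · 63866880/64693471 = 6195087360.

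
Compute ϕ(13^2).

156

φ(169) = 169 · (1 − 1/13)
       = 169 · 12/13 = 156.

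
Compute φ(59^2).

3422

φ(3481) = 3481 · (1 − 1/59)
       = 3481 · 58/59 = 3422.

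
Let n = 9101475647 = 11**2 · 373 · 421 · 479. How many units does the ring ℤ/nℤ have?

8215099200

φ(11^2) = 11^1·(11−1) = 11·10 = 110.
φ(373) = 373 − 1 = 372.
φ(421) = 421 − 1 = 420.
φ(479) = 479 − 1 = 478.
Multiply: 110 · 372 · 420 · 478 = 8215099200.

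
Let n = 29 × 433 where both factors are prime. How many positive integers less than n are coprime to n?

12096

φ(12557) = 12557 · (1 − 1/29) · (1 − 1/433)
       = 12557 · 12096/12557 = 12096.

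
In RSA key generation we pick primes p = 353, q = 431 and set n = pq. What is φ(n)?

151360

φ(n) = (p − 1)(q − 1) = (353−1)(431−1) = 352·430 = 151360.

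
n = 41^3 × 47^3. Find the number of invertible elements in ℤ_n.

6832525360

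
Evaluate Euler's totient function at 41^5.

φ(41^5) = 41^5 − 41^4 = 115856201 − 2825761 = 113030440.

113030440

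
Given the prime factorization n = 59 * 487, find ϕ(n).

28188

φ(59) = 59 − 1 = 58.
φ(487) = 487 − 1 = 486.
Multiply: 58 · 486 = 28188.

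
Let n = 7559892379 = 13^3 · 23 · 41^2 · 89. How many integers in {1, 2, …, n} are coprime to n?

6438981120

φ(7559892379) = 7559892379 · (1 − 1/13) · (1 − 1/23) · (1 − 1/41) · (1 − 1/89)
       = 7559892379 · 929280/1091051 = 6438981120.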